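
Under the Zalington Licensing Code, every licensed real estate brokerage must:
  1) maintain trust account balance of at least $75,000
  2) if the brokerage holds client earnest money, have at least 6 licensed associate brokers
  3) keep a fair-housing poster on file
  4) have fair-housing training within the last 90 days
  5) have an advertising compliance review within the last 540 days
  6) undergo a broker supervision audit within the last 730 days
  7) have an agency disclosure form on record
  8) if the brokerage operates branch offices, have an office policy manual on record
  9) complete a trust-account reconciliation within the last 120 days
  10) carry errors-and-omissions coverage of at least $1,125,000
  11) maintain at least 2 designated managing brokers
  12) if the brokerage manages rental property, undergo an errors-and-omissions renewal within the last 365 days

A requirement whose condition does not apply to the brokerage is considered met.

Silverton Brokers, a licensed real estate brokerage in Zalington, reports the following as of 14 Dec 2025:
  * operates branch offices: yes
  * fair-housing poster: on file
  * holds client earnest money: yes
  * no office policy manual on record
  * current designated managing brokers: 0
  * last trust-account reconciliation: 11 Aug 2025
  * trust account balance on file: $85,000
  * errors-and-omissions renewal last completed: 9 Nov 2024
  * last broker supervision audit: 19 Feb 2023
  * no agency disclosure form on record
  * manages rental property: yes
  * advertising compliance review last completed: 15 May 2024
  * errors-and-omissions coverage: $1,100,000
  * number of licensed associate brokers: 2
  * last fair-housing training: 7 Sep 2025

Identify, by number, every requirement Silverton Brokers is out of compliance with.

1. trust account balance $85,000 ≥ $75,000 → met
2. condition 'holds client earnest money' holds; licensed associate brokers 2 < 6 → not met
3. fair-housing poster present → met
4. fair-housing training 98 days ago vs limit 90 → not met
5. advertising compliance review 578 days ago vs limit 540 → not met
6. broker supervision audit 1029 days ago vs limit 730 → not met
7. agency disclosure form absent → not met
8. condition 'operates branch offices' holds; office policy manual absent → not met
9. trust-account reconciliation 125 days ago vs limit 120 → not met
10. errors-and-omissions coverage $1,100,000 < $1,125,000 → not met
11. designated managing brokers 0 < 2 → not met
12. condition 'manages rental property' holds; errors-and-omissions renewal 400 days ago vs limit 365 → not met
Not met: 2, 4, 5, 6, 7, 8, 9, 10, 11, 12

2, 4, 5, 6, 7, 8, 9, 10, 11, 12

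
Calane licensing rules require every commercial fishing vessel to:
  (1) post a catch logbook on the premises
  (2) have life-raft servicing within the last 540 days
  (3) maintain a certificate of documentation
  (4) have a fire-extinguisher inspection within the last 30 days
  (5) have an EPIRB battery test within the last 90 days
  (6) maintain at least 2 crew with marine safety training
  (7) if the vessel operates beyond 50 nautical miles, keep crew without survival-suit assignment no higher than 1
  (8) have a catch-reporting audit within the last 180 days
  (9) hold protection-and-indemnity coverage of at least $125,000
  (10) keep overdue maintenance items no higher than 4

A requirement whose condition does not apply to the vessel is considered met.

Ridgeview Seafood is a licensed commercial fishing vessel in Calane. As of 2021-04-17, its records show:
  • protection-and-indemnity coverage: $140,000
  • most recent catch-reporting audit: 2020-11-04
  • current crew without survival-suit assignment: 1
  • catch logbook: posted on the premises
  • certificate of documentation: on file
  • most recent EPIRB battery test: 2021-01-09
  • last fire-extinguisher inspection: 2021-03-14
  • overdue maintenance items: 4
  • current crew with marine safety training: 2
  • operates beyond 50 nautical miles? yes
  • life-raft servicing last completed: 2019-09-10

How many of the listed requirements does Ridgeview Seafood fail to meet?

3

1. catch logbook present → met
2. life-raft servicing 585 days ago vs limit 540 → not met
3. certificate of documentation present → met
4. fire-extinguisher inspection 34 days ago vs limit 30 → not met
5. EPIRB battery test 98 days ago vs limit 90 → not met
6. crew with marine safety training 2 ≥ 2 → met
7. condition 'operates beyond 50 nautical miles' holds; crew without survival-suit assignment 1 ≤ 1 → met
8. catch-reporting audit 164 days ago vs limit 180 → met
9. protection-and-indemnity coverage $140,000 ≥ $125,000 → met
10. overdue maintenance items 4 ≤ 4 → met
Not met: 3 of 10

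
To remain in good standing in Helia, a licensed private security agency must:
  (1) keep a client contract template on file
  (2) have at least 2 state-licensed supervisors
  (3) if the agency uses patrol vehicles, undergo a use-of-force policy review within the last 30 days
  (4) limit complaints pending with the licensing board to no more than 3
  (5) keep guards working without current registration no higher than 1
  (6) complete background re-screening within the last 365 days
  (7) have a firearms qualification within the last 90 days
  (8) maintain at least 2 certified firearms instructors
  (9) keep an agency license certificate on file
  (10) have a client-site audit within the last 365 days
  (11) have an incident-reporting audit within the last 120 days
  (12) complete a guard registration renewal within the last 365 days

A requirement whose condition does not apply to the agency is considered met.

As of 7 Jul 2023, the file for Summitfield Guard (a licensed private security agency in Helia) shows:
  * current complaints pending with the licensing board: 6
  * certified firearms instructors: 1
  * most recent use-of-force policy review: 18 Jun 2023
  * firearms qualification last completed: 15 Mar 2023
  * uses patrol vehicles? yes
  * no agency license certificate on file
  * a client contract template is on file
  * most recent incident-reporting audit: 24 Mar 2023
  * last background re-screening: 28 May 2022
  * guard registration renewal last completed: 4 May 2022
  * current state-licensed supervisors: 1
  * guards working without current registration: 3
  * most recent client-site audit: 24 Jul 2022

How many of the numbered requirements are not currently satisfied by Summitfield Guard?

8

1. client contract template present → met
2. state-licensed supervisors 1 < 2 → not met
3. condition 'uses patrol vehicles' holds; use-of-force policy review 19 days ago vs limit 30 → met
4. complaints pending with the licensing board 6 > 3 → not met
5. guards working without current registration 3 > 1 → not met
6. background re-screening 405 days ago vs limit 365 → not met
7. firearms qualification 114 days ago vs limit 90 → not met
8. certified firearms instructors 1 < 2 → not met
9. agency license certificate absent → not met
10. client-site audit 348 days ago vs limit 365 → met
11. incident-reporting audit 105 days ago vs limit 120 → met
12. guard registration renewal 429 days ago vs limit 365 → not met
Not met: 8 of 12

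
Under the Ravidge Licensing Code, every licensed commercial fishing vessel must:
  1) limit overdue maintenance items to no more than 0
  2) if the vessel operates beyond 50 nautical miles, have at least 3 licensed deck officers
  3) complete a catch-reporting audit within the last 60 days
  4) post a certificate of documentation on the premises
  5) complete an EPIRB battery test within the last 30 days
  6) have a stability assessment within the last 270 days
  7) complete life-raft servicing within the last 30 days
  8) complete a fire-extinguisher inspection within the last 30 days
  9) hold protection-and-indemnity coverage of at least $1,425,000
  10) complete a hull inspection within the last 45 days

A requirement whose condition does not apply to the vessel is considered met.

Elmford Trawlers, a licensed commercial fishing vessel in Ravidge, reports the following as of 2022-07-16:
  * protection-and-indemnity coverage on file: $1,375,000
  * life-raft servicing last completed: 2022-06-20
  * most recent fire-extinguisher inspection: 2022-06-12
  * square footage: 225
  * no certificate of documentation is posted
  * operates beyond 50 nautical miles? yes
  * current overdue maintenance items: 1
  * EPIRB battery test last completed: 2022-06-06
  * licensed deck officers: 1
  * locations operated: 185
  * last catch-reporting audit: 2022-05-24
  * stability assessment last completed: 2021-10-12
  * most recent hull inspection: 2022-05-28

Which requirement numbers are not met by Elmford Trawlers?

1, 2, 4, 5, 6, 8, 9, 10

1. overdue maintenance items 1 > 0 → not met
2. condition 'operates beyond 50 nautical miles' holds; licensed deck officers 1 < 3 → not met
3. catch-reporting audit 53 days ago vs limit 60 → met
4. certificate of documentation absent → not met
5. EPIRB battery test 40 days ago vs limit 30 → not met
6. stability assessment 277 days ago vs limit 270 → not met
7. life-raft servicing 26 days ago vs limit 30 → met
8. fire-extinguisher inspection 34 days ago vs limit 30 → not met
9. protection-and-indemnity coverage $1,375,000 < $1,425,000 → not met
10. hull inspection 49 days ago vs limit 45 → not met
Not met: 1, 2, 4, 5, 6, 8, 9, 10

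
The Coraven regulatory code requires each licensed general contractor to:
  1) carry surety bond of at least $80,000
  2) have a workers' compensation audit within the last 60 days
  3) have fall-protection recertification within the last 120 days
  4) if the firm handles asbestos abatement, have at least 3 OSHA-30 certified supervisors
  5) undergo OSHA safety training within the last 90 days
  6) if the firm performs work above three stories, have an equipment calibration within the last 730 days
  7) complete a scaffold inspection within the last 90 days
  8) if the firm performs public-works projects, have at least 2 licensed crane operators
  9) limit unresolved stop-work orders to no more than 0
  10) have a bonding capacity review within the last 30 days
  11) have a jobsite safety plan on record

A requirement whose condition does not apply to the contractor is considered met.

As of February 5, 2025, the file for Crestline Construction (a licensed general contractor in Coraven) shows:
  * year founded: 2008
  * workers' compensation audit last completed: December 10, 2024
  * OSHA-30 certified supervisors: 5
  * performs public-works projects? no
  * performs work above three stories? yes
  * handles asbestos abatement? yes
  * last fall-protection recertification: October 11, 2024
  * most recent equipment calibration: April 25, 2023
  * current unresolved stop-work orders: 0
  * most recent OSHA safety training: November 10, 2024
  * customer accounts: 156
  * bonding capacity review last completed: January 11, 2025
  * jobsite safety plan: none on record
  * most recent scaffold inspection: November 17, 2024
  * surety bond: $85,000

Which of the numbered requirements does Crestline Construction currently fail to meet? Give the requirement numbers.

11

1. surety bond $85,000 ≥ $80,000 → met
2. workers' compensation audit 57 days ago vs limit 60 → met
3. fall-protection recertification 117 days ago vs limit 120 → met
4. condition 'handles asbestos abatement' holds; OSHA-30 certified supervisors 5 ≥ 3 → met
5. OSHA safety training 87 days ago vs limit 90 → met
6. condition 'performs work above three stories' holds; equipment calibration 652 days ago vs limit 730 → met
7. scaffold inspection 80 days ago vs limit 90 → met
8. condition 'performs public-works projects' does not hold → requirement n/a → met
9. unresolved stop-work orders 0 ≤ 0 → met
10. bonding capacity review 25 days ago vs limit 30 → met
11. jobsite safety plan absent → not met
Not met: 11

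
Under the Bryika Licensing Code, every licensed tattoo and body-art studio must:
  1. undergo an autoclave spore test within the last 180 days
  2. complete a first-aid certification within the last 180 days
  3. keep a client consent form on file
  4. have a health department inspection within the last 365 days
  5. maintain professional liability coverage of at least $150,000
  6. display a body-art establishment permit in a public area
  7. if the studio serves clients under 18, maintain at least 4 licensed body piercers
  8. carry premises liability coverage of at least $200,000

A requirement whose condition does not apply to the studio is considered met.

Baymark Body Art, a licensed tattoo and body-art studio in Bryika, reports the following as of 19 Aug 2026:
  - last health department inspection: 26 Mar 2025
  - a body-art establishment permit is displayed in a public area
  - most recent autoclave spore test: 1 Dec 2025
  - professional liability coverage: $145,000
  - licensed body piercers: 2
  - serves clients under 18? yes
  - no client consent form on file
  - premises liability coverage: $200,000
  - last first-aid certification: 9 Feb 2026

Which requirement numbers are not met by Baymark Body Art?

1, 2, 3, 4, 5, 7

1. autoclave spore test 261 days ago vs limit 180 → not met
2. first-aid certification 191 days ago vs limit 180 → not met
3. client consent form absent → not met
4. health department inspection 511 days ago vs limit 365 → not met
5. professional liability coverage $145,000 < $150,000 → not met
6. body-art establishment permit present → met
7. condition 'serves clients under 18' holds; licensed body piercers 2 < 4 → not met
8. premises liability coverage $200,000 ≥ $200,000 → met
Not met: 1, 2, 3, 4, 5, 7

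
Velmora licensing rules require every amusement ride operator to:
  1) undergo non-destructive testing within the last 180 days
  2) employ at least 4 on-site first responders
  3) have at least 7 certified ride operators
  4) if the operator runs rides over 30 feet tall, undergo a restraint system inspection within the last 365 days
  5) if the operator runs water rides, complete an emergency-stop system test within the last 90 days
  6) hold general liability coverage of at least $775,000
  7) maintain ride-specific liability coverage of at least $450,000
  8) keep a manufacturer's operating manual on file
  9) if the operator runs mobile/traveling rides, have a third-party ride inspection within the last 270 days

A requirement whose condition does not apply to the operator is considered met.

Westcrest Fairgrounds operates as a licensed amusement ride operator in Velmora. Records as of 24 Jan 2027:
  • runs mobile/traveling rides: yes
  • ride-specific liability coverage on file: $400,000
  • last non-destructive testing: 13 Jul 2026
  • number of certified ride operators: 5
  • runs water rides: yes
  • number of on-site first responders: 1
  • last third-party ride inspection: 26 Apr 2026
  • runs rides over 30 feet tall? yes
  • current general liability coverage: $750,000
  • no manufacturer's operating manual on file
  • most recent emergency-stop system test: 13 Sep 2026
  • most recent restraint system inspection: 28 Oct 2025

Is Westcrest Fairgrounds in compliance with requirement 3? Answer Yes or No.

3. certified ride operators 5 < 7 → not met

No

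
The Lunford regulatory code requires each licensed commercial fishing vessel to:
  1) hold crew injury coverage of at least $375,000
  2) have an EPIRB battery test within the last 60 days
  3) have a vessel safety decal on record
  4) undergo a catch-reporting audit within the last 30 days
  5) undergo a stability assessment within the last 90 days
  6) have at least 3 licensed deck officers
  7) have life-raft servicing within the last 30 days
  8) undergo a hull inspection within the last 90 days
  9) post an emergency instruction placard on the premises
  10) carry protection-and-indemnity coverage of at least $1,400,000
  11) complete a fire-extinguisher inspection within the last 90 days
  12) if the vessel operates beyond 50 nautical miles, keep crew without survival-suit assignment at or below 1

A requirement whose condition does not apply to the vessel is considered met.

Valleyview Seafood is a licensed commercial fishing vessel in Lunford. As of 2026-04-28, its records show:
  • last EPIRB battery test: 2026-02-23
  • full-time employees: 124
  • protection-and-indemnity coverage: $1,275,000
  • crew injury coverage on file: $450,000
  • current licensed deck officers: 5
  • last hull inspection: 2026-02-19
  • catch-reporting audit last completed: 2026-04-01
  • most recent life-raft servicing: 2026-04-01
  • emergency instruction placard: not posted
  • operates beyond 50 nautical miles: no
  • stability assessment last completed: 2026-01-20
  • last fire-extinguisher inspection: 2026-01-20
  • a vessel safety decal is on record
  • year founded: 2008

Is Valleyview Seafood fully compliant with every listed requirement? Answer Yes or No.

1. crew injury coverage $450,000 ≥ $375,000 → met
2. EPIRB battery test 64 days ago vs limit 60 → not met
3. vessel safety decal present → met
4. catch-reporting audit 27 days ago vs limit 30 → met
5. stability assessment 98 days ago vs limit 90 → not met
6. licensed deck officers 5 ≥ 3 → met
7. life-raft servicing 27 days ago vs limit 30 → met
8. hull inspection 68 days ago vs limit 90 → met
9. emergency instruction placard absent → not met
10. protection-and-indemnity coverage $1,275,000 < $1,400,000 → not met
11. fire-extinguisher inspection 98 days ago vs limit 90 → not met
12. condition 'operates beyond 50 nautical miles' does not hold → requirement n/a → met
Not met: 2, 5, 9, 10, 11

No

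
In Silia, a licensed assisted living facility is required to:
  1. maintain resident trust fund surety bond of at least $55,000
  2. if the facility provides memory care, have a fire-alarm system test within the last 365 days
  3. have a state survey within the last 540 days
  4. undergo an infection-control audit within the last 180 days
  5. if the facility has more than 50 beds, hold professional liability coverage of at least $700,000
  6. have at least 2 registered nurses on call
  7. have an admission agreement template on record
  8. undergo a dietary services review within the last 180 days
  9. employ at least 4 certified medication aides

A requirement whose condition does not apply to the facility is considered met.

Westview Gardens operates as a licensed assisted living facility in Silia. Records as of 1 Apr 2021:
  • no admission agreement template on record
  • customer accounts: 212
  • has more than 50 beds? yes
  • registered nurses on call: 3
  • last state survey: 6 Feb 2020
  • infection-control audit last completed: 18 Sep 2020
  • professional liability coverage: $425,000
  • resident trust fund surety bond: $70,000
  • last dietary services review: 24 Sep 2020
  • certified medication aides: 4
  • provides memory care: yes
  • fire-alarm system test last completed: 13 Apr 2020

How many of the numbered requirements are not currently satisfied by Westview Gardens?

4

1. resident trust fund surety bond $70,000 ≥ $55,000 → met
2. condition 'provides memory care' holds; fire-alarm system test 353 days ago vs limit 365 → met
3. state survey 420 days ago vs limit 540 → met
4. infection-control audit 195 days ago vs limit 180 → not met
5. condition 'has more than 50 beds' holds; professional liability coverage $425,000 < $700,000 → not met
6. registered nurses on call 3 ≥ 2 → met
7. admission agreement template absent → not met
8. dietary services review 189 days ago vs limit 180 → not met
9. certified medication aides 4 ≥ 4 → met
Not met: 4 of 9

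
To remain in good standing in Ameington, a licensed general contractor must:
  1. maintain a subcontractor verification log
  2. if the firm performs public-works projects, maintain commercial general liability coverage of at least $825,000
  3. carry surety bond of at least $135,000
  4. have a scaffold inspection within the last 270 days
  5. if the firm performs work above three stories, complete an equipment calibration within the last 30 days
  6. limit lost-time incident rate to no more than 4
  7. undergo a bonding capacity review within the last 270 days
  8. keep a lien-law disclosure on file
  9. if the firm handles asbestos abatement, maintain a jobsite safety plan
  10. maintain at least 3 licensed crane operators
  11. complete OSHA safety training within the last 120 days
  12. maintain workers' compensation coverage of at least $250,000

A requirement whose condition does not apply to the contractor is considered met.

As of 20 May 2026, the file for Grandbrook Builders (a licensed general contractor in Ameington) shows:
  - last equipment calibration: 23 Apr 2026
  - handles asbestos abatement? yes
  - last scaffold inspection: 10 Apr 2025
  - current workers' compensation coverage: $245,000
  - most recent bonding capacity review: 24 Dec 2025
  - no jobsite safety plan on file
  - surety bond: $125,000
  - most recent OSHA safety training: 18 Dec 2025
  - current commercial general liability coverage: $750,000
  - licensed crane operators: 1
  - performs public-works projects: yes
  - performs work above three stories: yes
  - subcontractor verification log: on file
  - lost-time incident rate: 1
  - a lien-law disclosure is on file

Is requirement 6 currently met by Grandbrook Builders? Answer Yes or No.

6. lost-time incident rate 1 ≤ 4 → met

Yes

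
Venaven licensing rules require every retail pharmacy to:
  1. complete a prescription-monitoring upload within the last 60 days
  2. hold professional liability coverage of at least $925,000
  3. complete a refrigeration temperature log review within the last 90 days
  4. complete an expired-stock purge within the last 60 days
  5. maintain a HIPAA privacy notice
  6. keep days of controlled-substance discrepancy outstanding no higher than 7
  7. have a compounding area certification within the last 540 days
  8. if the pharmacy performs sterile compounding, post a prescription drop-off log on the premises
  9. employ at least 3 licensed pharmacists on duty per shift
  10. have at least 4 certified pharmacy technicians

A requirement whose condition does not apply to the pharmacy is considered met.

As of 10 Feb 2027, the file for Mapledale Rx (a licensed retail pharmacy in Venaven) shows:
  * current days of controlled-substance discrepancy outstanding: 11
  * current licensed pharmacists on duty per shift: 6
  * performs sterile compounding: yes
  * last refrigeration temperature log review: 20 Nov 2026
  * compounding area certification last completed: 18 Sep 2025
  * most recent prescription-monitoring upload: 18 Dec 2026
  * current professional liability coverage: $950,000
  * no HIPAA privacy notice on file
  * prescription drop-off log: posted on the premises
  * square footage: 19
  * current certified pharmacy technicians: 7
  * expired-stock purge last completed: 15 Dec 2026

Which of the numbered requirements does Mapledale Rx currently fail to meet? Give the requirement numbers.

1. prescription-monitoring upload 54 days ago vs limit 60 → met
2. professional liability coverage $950,000 ≥ $925,000 → met
3. refrigeration temperature log review 82 days ago vs limit 90 → met
4. expired-stock purge 57 days ago vs limit 60 → met
5. HIPAA privacy notice absent → not met
6. days of controlled-substance discrepancy outstanding 11 > 7 → not met
7. compounding area certification 510 days ago vs limit 540 → met
8. condition 'performs sterile compounding' holds; prescription drop-off log present → met
9. licensed pharmacists on duty per shift 6 ≥ 3 → met
10. certified pharmacy technicians 7 ≥ 4 → met
Not met: 5, 6

5, 6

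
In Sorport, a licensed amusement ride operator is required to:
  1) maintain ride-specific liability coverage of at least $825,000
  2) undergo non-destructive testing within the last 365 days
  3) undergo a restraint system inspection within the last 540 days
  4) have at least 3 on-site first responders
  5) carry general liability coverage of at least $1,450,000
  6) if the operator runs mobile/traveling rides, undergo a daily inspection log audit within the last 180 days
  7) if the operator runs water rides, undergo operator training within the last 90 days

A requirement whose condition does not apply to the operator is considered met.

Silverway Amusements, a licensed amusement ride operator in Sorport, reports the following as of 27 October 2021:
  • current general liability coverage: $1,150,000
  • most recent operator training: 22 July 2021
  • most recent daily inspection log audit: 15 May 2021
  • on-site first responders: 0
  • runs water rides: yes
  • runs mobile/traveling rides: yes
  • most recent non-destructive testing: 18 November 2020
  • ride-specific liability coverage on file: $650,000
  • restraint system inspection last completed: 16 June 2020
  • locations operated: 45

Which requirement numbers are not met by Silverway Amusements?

1, 4, 5, 7

1. ride-specific liability coverage $650,000 < $825,000 → not met
2. non-destructive testing 343 days ago vs limit 365 → met
3. restraint system inspection 498 days ago vs limit 540 → met
4. on-site first responders 0 < 3 → not met
5. general liability coverage $1,150,000 < $1,450,000 → not met
6. condition 'runs mobile/traveling rides' holds; daily inspection log audit 165 days ago vs limit 180 → met
7. condition 'runs water rides' holds; operator training 97 days ago vs limit 90 → not met
Not met: 1, 4, 5, 7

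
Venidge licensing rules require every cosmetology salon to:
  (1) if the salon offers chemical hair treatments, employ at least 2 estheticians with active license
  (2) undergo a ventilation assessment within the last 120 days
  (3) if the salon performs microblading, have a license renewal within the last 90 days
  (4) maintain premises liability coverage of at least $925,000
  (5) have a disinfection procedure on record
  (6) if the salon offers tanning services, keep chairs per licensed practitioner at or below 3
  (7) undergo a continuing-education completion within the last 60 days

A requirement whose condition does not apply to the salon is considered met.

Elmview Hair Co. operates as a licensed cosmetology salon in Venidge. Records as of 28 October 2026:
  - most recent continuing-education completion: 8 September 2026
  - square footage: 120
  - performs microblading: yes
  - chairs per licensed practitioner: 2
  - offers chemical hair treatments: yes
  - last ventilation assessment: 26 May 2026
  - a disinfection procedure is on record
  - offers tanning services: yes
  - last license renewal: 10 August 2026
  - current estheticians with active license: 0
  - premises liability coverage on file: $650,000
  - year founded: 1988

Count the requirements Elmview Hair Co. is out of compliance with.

3

1. condition 'offers chemical hair treatments' holds; estheticians with active license 0 < 2 → not met
2. ventilation assessment 155 days ago vs limit 120 → not met
3. condition 'performs microblading' holds; license renewal 79 days ago vs limit 90 → met
4. premises liability coverage $650,000 < $925,000 → not met
5. disinfection procedure present → met
6. condition 'offers tanning services' holds; chairs per licensed practitioner 2 ≤ 3 → met
7. continuing-education completion 50 days ago vs limit 60 → met
Not met: 3 of 7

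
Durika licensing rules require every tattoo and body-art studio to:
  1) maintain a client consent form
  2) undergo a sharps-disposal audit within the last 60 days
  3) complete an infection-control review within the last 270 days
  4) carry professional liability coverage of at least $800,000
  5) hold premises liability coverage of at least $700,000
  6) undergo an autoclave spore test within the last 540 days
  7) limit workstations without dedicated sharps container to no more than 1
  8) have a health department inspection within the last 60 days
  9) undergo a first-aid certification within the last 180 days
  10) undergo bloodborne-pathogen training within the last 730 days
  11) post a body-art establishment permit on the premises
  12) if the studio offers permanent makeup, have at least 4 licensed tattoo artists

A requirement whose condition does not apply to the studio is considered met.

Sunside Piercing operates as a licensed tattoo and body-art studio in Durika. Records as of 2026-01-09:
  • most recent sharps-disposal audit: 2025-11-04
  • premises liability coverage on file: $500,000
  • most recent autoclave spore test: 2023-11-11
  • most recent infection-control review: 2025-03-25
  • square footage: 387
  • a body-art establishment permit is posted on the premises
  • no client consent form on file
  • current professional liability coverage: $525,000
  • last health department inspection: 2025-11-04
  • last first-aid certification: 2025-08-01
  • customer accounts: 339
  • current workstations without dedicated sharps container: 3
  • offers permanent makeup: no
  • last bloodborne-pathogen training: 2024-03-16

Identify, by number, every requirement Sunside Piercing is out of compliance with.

1, 2, 3, 4, 5, 6, 7, 8

1. client consent form absent → not met
2. sharps-disposal audit 66 days ago vs limit 60 → not met
3. infection-control review 290 days ago vs limit 270 → not met
4. professional liability coverage $525,000 < $800,000 → not met
5. premises liability coverage $500,000 < $700,000 → not met
6. autoclave spore test 790 days ago vs limit 540 → not met
7. workstations without dedicated sharps container 3 > 1 → not met
8. health department inspection 66 days ago vs limit 60 → not met
9. first-aid certification 161 days ago vs limit 180 → met
10. bloodborne-pathogen training 664 days ago vs limit 730 → met
11. body-art establishment permit present → met
12. condition 'offers permanent makeup' does not hold → requirement n/a → met
Not met: 1, 2, 3, 4, 5, 6, 7, 8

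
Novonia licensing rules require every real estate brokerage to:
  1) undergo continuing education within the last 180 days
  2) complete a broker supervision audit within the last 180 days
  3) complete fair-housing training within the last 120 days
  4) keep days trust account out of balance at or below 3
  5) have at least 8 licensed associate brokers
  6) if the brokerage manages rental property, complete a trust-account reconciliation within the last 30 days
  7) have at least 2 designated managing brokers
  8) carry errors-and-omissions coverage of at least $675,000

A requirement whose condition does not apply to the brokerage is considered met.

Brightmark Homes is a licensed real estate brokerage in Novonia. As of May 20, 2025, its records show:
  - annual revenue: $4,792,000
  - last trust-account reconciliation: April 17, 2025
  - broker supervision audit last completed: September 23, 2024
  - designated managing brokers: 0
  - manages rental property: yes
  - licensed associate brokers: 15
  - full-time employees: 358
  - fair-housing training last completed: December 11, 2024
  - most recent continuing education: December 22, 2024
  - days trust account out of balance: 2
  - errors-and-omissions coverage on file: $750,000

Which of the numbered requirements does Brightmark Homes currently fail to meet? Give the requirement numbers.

2, 3, 6, 7

1. continuing education 149 days ago vs limit 180 → met
2. broker supervision audit 239 days ago vs limit 180 → not met
3. fair-housing training 160 days ago vs limit 120 → not met
4. days trust account out of balance 2 ≤ 3 → met
5. licensed associate brokers 15 ≥ 8 → met
6. condition 'manages rental property' holds; trust-account reconciliation 33 days ago vs limit 30 → not met
7. designated managing brokers 0 < 2 → not met
8. errors-and-omissions coverage $750,000 ≥ $675,000 → met
Not met: 2, 3, 6, 7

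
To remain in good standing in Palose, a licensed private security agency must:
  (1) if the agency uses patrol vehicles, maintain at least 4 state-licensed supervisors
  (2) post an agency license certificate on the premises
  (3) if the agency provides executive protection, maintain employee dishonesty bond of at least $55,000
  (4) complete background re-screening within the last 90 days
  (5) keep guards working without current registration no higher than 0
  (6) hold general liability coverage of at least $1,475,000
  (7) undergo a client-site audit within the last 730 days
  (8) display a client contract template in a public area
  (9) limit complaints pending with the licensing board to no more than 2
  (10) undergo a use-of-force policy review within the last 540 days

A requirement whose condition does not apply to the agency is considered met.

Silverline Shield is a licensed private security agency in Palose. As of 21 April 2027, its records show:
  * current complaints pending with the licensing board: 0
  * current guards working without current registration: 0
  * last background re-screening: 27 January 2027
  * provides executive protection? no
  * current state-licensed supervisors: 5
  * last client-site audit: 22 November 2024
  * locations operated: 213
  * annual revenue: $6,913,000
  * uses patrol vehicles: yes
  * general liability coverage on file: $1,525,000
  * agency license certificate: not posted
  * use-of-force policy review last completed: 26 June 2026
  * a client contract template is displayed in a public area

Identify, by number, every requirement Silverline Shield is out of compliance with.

1. condition 'uses patrol vehicles' holds; state-licensed supervisors 5 ≥ 4 → met
2. agency license certificate absent → not met
3. condition 'provides executive protection' does not hold → requirement n/a → met
4. background re-screening 84 days ago vs limit 90 → met
5. guards working without current registration 0 ≤ 0 → met
6. general liability coverage $1,525,000 ≥ $1,475,000 → met
7. client-site audit 880 days ago vs limit 730 → not met
8. client contract template present → met
9. complaints pending with the licensing board 0 ≤ 2 → met
10. use-of-force policy review 299 days ago vs limit 540 → met
Not met: 2, 7

2, 7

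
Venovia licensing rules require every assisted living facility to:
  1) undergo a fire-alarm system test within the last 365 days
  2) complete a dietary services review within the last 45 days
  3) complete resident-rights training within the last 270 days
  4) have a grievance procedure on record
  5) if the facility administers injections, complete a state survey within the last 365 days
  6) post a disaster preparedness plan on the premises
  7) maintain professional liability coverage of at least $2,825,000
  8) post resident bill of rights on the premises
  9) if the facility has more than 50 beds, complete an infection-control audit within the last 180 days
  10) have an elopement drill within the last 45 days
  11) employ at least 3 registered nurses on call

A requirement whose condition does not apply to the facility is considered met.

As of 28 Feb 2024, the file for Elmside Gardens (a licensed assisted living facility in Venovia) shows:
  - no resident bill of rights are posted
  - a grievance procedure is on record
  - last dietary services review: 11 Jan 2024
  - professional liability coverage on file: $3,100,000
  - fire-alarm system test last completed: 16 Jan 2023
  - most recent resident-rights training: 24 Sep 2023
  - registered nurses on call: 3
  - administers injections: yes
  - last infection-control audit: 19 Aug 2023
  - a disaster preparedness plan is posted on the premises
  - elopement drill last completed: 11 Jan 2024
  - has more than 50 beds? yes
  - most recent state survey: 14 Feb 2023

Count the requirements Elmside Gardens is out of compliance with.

1. fire-alarm system test 408 days ago vs limit 365 → not met
2. dietary services review 48 days ago vs limit 45 → not met
3. resident-rights training 157 days ago vs limit 270 → met
4. grievance procedure present → met
5. condition 'administers injections' holds; state survey 379 days ago vs limit 365 → not met
6. disaster preparedness plan present → met
7. professional liability coverage $3,100,000 ≥ $2,825,000 → met
8. resident bill of rights absent → not met
9. condition 'has more than 50 beds' holds; infection-control audit 193 days ago vs limit 180 → not met
10. elopement drill 48 days ago vs limit 45 → not met
11. registered nurses on call 3 ≥ 3 → met
Not met: 6 of 11

6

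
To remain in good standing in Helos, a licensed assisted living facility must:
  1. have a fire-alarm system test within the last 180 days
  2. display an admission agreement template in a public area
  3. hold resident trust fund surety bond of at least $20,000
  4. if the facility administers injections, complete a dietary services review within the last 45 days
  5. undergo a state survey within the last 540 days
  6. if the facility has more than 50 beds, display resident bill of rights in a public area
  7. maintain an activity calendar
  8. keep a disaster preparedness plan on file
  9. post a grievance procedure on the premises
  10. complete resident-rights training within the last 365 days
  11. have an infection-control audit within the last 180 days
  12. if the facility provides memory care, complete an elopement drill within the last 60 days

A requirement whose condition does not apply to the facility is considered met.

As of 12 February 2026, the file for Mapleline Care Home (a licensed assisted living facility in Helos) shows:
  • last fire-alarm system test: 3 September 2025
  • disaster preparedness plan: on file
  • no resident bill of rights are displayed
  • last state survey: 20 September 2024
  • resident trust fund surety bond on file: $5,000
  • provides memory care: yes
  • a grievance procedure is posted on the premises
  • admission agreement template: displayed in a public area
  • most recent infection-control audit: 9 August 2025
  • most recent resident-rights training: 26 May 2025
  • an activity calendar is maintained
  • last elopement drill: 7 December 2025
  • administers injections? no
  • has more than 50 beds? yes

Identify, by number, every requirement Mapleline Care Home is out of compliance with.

3, 6, 11, 12

1. fire-alarm system test 162 days ago vs limit 180 → met
2. admission agreement template present → met
3. resident trust fund surety bond $5,000 < $20,000 → not met
4. condition 'administers injections' does not hold → requirement n/a → met
5. state survey 510 days ago vs limit 540 → met
6. condition 'has more than 50 beds' holds; resident bill of rights absent → not met
7. activity calendar present → met
8. disaster preparedness plan present → met
9. grievance procedure present → met
10. resident-rights training 262 days ago vs limit 365 → met
11. infection-control audit 187 days ago vs limit 180 → not met
12. condition 'provides memory care' holds; elopement drill 67 days ago vs limit 60 → not met
Not met: 3, 6, 11, 12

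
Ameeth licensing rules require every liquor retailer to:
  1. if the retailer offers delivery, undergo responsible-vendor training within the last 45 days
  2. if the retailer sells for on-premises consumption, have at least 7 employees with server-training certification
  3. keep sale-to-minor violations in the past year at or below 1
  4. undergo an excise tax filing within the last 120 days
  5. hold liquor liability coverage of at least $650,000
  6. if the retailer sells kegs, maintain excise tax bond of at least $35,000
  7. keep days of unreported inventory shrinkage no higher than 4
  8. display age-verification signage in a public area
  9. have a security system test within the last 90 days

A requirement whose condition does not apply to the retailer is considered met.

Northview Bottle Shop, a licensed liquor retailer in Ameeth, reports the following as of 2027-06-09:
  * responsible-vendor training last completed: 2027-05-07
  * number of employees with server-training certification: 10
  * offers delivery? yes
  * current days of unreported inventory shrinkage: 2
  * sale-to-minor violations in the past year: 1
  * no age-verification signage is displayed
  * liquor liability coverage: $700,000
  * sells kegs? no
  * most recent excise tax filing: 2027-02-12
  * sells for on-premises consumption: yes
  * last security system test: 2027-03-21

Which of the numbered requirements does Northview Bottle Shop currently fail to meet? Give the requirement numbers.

1. condition 'offers delivery' holds; responsible-vendor training 33 days ago vs limit 45 → met
2. condition 'sells for on-premises consumption' holds; employees with server-training certification 10 ≥ 7 → met
3. sale-to-minor violations in the past year 1 ≤ 1 → met
4. excise tax filing 117 days ago vs limit 120 → met
5. liquor liability coverage $700,000 ≥ $650,000 → met
6. condition 'sells kegs' does not hold → requirement n/a → met
7. days of unreported inventory shrinkage 2 ≤ 4 → met
8. age-verification signage absent → not met
9. security system test 80 days ago vs limit 90 → met
Not met: 8

8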